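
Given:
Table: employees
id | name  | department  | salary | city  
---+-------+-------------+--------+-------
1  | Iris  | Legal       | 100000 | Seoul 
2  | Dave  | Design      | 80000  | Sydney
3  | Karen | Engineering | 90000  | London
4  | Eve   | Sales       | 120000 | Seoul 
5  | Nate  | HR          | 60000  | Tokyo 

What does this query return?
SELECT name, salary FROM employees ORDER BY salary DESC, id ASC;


Sorting by salary DESC, then id ASC for ties

5 rows:
Eve, 120000
Iris, 100000
Karen, 90000
Dave, 80000
Nate, 60000


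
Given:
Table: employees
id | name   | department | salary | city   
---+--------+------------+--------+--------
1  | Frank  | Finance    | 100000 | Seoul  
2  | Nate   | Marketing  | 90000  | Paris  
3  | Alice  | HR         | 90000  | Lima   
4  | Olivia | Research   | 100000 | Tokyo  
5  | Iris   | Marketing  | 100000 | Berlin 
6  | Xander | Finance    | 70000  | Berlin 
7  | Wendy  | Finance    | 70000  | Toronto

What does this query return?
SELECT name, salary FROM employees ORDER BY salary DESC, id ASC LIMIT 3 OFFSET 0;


Sort by salary DESC (id ASC tiebreak), then skip 0 and take 3
Rows 1 through 3

3 rows:
Frank, 100000
Olivia, 100000
Iris, 100000


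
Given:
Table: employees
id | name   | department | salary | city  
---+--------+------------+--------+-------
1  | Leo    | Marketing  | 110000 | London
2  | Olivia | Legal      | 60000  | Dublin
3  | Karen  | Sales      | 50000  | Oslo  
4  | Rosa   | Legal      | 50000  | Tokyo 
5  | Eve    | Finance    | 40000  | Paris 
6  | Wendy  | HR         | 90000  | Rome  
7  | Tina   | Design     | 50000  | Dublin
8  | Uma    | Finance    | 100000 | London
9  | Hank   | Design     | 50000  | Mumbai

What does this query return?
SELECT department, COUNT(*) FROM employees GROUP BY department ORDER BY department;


Assigning each row to its department group:
  Leo -> Marketing
  Olivia -> Legal
  Karen -> Sales
  Rosa -> Legal
  Eve -> Finance
  Wendy -> HR
  Tina -> Design
  Uma -> Finance
  Hank -> Design


6 groups:
Design, 2
Finance, 2
HR, 1
Legal, 2
Marketing, 1
Sales, 1


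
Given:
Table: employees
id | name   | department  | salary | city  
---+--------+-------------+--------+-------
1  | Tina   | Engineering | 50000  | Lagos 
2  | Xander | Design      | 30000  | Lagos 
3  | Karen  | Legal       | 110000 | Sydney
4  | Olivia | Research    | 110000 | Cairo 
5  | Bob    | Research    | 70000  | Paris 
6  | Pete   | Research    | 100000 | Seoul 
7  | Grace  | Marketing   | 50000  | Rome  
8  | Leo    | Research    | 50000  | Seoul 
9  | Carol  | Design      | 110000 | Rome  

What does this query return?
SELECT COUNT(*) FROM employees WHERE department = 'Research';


Counting rows where department = 'Research'
  Olivia -> MATCH
  Bob -> MATCH
  Pete -> MATCH
  Leo -> MATCH


4


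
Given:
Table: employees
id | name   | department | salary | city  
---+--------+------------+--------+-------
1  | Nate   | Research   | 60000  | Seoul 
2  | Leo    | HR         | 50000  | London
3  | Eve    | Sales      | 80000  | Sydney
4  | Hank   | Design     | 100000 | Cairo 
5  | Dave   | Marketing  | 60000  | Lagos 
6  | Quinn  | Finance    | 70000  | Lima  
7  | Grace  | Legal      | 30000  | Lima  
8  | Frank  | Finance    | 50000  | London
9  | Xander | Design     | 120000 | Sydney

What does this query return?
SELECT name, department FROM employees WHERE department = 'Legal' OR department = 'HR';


Filtering: department = 'Legal' OR 'HR'
Matching: 2 rows

2 rows:
Leo, HR
Grace, Legal


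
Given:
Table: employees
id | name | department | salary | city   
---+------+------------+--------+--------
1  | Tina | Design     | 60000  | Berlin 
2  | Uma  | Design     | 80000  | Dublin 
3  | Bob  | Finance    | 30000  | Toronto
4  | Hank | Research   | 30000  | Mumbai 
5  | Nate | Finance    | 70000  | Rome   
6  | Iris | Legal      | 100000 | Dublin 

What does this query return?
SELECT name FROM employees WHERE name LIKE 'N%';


LIKE 'N%' matches names starting with 'N'
Matching: 1

1 rows:
Nate


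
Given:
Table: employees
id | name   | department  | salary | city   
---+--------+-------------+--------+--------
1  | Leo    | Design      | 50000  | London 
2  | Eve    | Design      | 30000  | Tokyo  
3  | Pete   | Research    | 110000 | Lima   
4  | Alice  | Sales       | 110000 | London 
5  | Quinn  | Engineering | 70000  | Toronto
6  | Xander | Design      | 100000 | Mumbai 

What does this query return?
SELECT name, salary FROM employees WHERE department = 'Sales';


Filtering: department = 'Sales'
Matching rows: 1

1 rows:
Alice, 110000


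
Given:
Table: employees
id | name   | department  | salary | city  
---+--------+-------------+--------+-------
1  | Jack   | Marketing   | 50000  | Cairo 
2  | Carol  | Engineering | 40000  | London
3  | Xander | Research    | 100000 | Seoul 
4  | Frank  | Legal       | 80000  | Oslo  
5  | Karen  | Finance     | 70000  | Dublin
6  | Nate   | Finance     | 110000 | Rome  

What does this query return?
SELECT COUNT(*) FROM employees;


COUNT(*) counts all rows

6


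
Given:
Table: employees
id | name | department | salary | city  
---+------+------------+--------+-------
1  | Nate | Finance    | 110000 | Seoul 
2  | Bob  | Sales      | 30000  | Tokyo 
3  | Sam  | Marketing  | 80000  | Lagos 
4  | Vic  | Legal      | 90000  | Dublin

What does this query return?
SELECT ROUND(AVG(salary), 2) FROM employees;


SUM(salary) = 310000
COUNT = 4
ROUND(AVG, 2) = ROUND(310000 / 4, 2) = 77500.0

77500.0


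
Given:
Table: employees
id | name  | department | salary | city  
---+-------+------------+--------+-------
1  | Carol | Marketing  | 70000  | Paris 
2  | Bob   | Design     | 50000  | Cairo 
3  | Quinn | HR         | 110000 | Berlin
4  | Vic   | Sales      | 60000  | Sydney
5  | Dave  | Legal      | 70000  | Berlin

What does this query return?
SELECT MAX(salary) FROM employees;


Salaries: 70000, 50000, 110000, 60000, 70000
MAX = 110000

110000


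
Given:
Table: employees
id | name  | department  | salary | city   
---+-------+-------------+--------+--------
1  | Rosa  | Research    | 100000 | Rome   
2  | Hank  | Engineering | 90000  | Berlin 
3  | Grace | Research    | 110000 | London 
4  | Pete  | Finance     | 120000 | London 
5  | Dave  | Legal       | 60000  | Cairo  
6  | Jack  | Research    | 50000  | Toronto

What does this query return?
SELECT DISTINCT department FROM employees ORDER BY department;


All 'department' values (row order): Research, Engineering, Research, Finance, Legal, Research
Removing duplicates leaves 4 unique value(s).

4 values:
Engineering
Finance
Legal
Research


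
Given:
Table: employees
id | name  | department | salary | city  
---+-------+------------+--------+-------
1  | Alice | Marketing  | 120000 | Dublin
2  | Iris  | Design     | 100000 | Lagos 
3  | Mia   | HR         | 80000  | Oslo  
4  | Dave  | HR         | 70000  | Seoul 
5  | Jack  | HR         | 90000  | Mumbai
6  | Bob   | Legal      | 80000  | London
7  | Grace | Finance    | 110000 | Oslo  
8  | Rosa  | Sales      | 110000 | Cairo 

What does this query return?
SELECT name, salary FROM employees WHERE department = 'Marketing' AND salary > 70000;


Filtering: department = 'Marketing' AND salary > 70000
Matching: 1 rows

1 rows:
Alice, 120000


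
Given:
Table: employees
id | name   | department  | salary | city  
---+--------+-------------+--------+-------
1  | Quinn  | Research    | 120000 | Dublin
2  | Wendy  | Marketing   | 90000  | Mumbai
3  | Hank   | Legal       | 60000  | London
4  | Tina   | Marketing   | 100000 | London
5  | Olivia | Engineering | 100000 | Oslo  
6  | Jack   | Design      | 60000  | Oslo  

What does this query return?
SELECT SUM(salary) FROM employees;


SUM(salary) = 120000 + 90000 + 60000 + 100000 + 100000 + 60000 = 530000

530000


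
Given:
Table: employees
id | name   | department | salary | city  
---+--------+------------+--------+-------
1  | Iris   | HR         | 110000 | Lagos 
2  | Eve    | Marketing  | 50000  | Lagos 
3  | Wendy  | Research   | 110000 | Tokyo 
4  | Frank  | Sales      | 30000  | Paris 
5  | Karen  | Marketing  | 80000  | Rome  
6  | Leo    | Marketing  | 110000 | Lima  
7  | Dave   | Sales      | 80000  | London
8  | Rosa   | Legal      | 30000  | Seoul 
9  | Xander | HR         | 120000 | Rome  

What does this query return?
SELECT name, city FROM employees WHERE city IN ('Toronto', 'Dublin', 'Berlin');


Filtering: city IN ('Toronto', 'Dublin', 'Berlin')
Matching: 0 rows

Empty result set (0 rows)


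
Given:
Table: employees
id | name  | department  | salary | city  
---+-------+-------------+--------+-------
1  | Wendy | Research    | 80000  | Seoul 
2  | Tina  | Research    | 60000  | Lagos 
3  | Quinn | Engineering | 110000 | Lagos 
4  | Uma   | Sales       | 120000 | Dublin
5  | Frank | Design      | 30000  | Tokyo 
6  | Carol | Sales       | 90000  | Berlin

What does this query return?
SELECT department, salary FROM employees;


Projecting columns: department, salary

6 rows:
Research, 80000
Research, 60000
Engineering, 110000
Sales, 120000
Design, 30000
Sales, 90000


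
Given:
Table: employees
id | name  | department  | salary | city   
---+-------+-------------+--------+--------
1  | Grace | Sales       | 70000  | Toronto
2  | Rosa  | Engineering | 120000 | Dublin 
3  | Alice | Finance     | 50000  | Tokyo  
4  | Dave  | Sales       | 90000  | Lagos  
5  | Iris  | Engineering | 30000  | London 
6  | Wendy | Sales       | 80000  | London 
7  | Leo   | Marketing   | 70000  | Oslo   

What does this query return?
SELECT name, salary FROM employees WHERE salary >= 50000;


Filtering: salary >= 50000
Matching: 6 rows

6 rows:
Grace, 70000
Rosa, 120000
Alice, 50000
Dave, 90000
Wendy, 80000
Leo, 70000


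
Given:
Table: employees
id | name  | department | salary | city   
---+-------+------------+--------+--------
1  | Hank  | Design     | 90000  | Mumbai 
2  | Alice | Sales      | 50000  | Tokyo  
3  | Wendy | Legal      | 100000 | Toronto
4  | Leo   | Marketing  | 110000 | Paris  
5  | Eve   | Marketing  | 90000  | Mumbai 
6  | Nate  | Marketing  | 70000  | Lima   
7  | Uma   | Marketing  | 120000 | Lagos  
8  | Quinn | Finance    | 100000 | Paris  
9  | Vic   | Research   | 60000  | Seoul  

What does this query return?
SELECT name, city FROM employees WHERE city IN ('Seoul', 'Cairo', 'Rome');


Filtering: city IN ('Seoul', 'Cairo', 'Rome')
Matching: 1 rows

1 rows:
Vic, Seoul


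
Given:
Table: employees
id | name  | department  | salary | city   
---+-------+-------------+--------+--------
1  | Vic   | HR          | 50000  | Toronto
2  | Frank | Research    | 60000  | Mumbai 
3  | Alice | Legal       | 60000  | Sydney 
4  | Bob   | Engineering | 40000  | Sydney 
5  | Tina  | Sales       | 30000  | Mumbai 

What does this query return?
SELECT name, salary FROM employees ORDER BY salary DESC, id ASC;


Sorting by salary DESC, then id ASC for ties

5 rows:
Frank, 60000
Alice, 60000
Vic, 50000
Bob, 40000
Tina, 30000


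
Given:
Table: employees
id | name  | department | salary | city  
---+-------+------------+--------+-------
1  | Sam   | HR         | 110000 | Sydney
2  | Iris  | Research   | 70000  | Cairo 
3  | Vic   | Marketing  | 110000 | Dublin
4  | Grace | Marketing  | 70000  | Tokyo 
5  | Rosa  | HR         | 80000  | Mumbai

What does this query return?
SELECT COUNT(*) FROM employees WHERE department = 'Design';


Counting rows where department = 'Design'


0


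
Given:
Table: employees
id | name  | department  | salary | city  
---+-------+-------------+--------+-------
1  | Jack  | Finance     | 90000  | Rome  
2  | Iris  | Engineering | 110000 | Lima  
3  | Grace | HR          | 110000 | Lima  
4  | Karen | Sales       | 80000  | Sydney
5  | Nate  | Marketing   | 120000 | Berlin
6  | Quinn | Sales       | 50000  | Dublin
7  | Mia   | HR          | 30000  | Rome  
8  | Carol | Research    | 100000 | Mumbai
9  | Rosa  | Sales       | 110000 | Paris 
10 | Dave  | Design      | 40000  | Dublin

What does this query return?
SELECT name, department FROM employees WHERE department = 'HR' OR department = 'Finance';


Filtering: department = 'HR' OR 'Finance'
Matching: 3 rows

3 rows:
Jack, Finance
Grace, HR
Mia, HR


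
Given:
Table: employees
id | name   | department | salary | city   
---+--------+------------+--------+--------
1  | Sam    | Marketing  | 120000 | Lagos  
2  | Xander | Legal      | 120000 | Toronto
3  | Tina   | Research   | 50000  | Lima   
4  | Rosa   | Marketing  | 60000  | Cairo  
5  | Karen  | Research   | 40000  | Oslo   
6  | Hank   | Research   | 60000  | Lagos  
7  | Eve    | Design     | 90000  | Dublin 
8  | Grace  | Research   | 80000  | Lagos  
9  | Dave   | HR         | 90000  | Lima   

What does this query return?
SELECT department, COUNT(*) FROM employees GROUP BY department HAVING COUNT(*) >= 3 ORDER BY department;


Groups with count >= 3:
  Research: 4 -> PASS
  Design: 1 -> filtered out
  HR: 1 -> filtered out
  Legal: 1 -> filtered out
  Marketing: 2 -> filtered out


1 groups:
Research, 4


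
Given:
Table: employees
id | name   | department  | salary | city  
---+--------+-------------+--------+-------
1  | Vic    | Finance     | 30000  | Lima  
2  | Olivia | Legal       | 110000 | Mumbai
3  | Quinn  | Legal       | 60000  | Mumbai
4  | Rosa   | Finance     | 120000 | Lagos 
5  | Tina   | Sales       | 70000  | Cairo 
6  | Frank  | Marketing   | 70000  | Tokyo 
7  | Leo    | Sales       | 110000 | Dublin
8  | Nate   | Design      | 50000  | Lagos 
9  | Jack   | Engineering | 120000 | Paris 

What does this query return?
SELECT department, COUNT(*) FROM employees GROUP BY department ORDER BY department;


Assigning each row to its department group:
  Vic -> Finance
  Olivia -> Legal
  Quinn -> Legal
  Rosa -> Finance
  Tina -> Sales
  Frank -> Marketing
  Leo -> Sales
  Nate -> Design
  Jack -> Engineering


6 groups:
Design, 1
Engineering, 1
Finance, 2
Legal, 2
Marketing, 1
Sales, 2


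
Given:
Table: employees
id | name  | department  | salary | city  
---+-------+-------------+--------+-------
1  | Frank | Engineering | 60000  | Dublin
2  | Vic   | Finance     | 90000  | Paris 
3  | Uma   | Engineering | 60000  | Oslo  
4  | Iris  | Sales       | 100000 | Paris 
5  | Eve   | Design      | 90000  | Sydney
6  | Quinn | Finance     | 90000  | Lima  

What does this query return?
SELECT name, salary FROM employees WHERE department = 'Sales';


Filtering: department = 'Sales'
Matching rows: 1

1 rows:
Iris, 100000


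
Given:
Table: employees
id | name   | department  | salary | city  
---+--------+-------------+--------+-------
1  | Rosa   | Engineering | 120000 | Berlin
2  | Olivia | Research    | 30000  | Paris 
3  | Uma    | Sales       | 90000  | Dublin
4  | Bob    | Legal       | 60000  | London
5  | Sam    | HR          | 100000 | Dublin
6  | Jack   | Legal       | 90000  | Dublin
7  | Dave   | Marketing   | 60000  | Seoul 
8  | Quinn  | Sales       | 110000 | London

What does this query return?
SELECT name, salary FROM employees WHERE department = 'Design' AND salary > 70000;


Filtering: department = 'Design' AND salary > 70000
Matching: 0 rows

Empty result set (0 rows)


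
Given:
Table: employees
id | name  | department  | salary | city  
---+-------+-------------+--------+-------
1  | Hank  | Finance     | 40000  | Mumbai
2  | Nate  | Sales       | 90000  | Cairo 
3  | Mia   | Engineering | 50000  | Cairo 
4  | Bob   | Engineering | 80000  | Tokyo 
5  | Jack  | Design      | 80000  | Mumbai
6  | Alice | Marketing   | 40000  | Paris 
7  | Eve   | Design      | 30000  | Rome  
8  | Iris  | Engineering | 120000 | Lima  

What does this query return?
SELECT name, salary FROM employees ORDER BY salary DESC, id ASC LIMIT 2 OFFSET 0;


Sort by salary DESC (id ASC tiebreak), then skip 0 and take 2
Rows 1 through 2

2 rows:
Iris, 120000
Nate, 90000


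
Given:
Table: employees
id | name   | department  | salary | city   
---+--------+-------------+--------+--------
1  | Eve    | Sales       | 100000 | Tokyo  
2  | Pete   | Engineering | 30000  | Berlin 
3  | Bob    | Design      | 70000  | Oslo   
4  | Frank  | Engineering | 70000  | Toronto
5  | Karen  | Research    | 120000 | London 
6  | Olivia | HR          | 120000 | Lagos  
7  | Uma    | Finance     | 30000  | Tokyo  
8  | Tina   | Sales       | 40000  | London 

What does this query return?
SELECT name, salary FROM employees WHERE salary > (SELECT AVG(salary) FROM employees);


Subquery: AVG(salary) = 72500.0
Filtering: salary > 72500.0
  Eve (100000) -> MATCH
  Karen (120000) -> MATCH
  Olivia (120000) -> MATCH


3 rows:
Eve, 100000
Karen, 120000
Olivia, 120000


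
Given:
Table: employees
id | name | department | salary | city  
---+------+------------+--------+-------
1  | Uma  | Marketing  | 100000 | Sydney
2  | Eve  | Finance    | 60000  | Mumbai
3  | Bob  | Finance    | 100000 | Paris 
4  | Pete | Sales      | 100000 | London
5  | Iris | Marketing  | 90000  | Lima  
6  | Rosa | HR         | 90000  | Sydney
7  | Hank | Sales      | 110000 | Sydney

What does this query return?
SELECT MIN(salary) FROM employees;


Salaries: 100000, 60000, 100000, 100000, 90000, 90000, 110000
MIN = 60000

60000


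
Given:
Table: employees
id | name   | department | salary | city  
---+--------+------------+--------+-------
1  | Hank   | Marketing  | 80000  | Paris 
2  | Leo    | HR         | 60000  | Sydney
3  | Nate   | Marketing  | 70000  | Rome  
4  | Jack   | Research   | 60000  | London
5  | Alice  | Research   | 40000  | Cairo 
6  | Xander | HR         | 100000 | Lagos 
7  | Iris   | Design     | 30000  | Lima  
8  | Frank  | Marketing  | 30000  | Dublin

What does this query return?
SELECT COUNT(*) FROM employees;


COUNT(*) counts all rows

8


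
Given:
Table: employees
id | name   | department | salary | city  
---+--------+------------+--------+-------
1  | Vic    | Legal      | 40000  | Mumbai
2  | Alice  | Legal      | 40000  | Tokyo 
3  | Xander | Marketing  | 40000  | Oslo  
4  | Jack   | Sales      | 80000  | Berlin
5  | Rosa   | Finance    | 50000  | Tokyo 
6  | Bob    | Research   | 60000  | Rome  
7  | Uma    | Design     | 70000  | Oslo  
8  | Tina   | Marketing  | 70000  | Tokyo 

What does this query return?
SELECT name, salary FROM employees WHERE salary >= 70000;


Filtering: salary >= 70000
Matching: 3 rows

3 rows:
Jack, 80000
Uma, 70000
Tina, 70000


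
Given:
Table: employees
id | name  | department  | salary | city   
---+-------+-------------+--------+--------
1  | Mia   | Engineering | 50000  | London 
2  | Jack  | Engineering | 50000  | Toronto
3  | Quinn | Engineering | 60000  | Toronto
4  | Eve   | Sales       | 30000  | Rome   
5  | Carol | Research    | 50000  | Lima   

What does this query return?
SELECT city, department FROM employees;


Projecting columns: city, department

5 rows:
London, Engineering
Toronto, Engineering
Toronto, Engineering
Rome, Sales
Lima, Research


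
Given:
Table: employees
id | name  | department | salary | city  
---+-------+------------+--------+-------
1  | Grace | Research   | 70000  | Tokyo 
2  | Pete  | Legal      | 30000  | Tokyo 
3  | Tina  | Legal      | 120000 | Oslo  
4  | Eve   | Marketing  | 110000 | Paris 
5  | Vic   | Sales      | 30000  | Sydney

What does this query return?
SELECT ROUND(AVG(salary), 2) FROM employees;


SUM(salary) = 360000
COUNT = 5
ROUND(AVG, 2) = ROUND(360000 / 5, 2) = 72000.0

72000.0


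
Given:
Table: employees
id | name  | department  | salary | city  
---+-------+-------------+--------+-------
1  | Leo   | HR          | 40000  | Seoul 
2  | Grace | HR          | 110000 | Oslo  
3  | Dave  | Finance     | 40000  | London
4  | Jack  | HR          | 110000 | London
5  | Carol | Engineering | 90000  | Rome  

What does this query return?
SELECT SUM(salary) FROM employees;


SUM(salary) = 40000 + 110000 + 40000 + 110000 + 90000 = 390000

390000


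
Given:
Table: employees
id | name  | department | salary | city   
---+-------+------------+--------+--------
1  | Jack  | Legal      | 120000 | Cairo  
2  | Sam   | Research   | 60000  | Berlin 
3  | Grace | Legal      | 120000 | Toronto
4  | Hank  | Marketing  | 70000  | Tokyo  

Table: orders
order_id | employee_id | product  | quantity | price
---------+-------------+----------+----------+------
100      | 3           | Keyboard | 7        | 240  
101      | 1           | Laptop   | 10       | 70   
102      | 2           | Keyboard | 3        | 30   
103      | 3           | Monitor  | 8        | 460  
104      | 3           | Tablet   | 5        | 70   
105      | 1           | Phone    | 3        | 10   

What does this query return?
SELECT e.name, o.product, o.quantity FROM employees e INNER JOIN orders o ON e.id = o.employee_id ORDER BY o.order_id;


Joining employees.id = orders.employee_id:
  employee Grace (id=3) -> order Keyboard
  employee Jack (id=1) -> order Laptop
  employee Sam (id=2) -> order Keyboard
  employee Grace (id=3) -> order Monitor
  employee Grace (id=3) -> order Tablet
  employee Jack (id=1) -> order Phone


6 rows:
Grace, Keyboard, 7
Jack, Laptop, 10
Sam, Keyboard, 3
Grace, Monitor, 8
Grace, Tablet, 5
Jack, Phone, 3


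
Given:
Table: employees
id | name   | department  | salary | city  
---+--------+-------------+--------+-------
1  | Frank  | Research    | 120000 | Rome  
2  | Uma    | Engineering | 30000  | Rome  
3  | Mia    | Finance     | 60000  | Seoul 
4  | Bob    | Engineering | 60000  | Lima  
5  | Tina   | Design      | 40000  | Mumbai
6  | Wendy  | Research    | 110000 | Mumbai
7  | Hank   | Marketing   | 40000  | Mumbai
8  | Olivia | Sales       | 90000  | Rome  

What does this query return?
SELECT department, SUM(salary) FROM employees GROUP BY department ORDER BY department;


Summing salary within each department:
  Design: 40000 = 40000
  Engineering: 30000 + 60000 = 90000
  Finance: 60000 = 60000
  Marketing: 40000 = 40000
  Research: 120000 + 110000 = 230000
  Sales: 90000 = 90000


6 groups:
Design, 40000
Engineering, 90000
Finance, 60000
Marketing, 40000
Research, 230000
Sales, 90000


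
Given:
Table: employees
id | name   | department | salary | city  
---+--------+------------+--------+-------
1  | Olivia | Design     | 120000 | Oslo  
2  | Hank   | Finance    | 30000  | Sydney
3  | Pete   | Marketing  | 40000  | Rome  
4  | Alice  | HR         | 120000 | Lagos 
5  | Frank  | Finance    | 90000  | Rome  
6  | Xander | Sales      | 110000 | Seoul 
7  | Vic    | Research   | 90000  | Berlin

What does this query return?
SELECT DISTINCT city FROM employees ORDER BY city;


All 'city' values (row order): Oslo, Sydney, Rome, Lagos, Rome, Seoul, Berlin
Removing duplicates leaves 6 unique value(s).

6 values:
Berlin
Lagos
Oslo
Rome
Seoul
Sydney


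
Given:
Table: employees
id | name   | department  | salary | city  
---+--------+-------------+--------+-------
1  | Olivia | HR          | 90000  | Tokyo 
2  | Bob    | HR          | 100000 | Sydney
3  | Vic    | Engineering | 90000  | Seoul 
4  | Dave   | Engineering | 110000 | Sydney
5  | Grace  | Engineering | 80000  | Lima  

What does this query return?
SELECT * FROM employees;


SELECT * returns all 5 rows with all columns

5 rows:
1, Olivia, HR, 90000, Tokyo
2, Bob, HR, 100000, Sydney
3, Vic, Engineering, 90000, Seoul
4, Dave, Engineering, 110000, Sydney
5, Grace, Engineering, 80000, Lima


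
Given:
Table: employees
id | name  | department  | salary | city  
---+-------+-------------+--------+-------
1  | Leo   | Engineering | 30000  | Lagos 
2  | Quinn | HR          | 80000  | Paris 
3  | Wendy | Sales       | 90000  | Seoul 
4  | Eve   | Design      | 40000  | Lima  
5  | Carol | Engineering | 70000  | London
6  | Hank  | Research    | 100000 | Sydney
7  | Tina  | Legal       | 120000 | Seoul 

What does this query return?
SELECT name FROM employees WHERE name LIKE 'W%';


LIKE 'W%' matches names starting with 'W'
Matching: 1

1 rows:
Wendy


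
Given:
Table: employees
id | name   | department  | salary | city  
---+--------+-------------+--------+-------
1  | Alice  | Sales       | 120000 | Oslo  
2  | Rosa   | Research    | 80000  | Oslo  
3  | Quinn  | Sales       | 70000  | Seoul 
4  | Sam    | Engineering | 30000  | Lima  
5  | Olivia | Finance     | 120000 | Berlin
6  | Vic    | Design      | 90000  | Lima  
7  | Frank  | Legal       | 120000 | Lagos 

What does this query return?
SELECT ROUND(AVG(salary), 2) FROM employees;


SUM(salary) = 630000
COUNT = 7
ROUND(AVG, 2) = ROUND(630000 / 7, 2) = 90000.0

90000.0


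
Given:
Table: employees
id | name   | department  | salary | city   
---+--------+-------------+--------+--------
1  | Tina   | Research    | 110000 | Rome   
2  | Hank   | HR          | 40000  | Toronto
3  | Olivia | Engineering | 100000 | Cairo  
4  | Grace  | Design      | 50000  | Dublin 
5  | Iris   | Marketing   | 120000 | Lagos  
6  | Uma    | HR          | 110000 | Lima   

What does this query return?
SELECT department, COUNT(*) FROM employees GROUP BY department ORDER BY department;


Assigning each row to its department group:
  Tina -> Research
  Hank -> HR
  Olivia -> Engineering
  Grace -> Design
  Iris -> Marketing
  Uma -> HR


5 groups:
Design, 1
Engineering, 1
HR, 2
Marketing, 1
Research, 1


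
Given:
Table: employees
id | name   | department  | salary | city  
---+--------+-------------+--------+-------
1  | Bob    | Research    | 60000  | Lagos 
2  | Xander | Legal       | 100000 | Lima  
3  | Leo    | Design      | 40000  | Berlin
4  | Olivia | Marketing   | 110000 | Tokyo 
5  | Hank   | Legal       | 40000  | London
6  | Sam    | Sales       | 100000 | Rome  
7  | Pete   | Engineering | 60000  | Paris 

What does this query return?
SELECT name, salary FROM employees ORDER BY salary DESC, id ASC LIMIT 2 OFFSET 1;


Sort by salary DESC (id ASC tiebreak), then skip 1 and take 2
Rows 2 through 3

2 rows:
Xander, 100000
Sam, 100000


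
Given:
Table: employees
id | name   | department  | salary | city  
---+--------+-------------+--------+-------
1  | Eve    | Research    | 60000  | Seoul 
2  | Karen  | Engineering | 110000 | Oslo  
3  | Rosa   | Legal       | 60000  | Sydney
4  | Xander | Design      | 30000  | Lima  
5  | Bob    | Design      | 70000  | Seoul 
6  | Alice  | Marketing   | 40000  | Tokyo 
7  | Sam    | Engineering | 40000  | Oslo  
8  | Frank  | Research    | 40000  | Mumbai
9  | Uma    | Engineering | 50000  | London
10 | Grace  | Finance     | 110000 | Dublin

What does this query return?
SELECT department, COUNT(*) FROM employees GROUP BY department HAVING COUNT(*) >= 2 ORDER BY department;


Groups with count >= 2:
  Design: 2 -> PASS
  Engineering: 3 -> PASS
  Research: 2 -> PASS
  Finance: 1 -> filtered out
  Legal: 1 -> filtered out
  Marketing: 1 -> filtered out


3 groups:
Design, 2
Engineering, 3
Research, 2


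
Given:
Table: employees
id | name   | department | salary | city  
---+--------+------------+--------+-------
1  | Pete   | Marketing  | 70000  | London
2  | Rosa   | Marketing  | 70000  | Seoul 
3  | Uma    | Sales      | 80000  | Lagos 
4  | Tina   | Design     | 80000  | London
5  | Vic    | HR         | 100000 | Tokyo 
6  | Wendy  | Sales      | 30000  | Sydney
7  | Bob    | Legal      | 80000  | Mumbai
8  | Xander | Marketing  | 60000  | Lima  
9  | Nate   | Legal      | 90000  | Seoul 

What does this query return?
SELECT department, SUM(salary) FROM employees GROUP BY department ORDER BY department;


Summing salary within each department:
  Design: 80000 = 80000
  HR: 100000 = 100000
  Legal: 80000 + 90000 = 170000
  Marketing: 70000 + 70000 + 60000 = 200000
  Sales: 80000 + 30000 = 110000


5 groups:
Design, 80000
HR, 100000
Legal, 170000
Marketing, 200000
Sales, 110000


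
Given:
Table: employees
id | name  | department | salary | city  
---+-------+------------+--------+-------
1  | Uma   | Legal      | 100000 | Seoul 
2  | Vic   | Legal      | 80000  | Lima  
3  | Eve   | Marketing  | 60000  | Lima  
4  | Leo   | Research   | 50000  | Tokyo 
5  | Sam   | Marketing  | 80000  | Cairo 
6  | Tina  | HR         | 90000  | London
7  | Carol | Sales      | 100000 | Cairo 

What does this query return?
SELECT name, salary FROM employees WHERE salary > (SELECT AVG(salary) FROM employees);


Subquery: AVG(salary) = 80000.0
Filtering: salary > 80000.0
  Uma (100000) -> MATCH
  Tina (90000) -> MATCH
  Carol (100000) -> MATCH


3 rows:
Uma, 100000
Tina, 90000
Carol, 100000


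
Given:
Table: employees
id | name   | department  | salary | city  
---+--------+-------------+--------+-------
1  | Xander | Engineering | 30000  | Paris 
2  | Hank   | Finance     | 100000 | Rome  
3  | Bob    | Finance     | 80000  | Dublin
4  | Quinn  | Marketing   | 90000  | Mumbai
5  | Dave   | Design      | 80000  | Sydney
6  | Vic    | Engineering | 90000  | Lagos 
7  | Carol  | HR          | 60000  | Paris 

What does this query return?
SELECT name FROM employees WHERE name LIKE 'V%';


LIKE 'V%' matches names starting with 'V'
Matching: 1

1 rows:
Vic


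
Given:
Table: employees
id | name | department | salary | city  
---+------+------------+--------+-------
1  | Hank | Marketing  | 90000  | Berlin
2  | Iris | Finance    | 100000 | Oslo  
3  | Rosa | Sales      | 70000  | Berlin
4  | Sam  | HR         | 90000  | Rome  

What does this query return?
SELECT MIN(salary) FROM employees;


Salaries: 90000, 100000, 70000, 90000
MIN = 70000

70000


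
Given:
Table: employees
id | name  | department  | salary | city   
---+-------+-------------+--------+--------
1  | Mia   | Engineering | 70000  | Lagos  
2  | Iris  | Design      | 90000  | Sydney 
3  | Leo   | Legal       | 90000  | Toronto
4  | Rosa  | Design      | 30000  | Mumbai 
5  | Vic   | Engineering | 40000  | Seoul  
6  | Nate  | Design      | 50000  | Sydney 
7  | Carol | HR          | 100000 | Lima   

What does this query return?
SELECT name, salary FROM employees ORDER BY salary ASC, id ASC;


Sorting by salary ASC, then id ASC for ties

7 rows:
Rosa, 30000
Vic, 40000
Nate, 50000
Mia, 70000
Iris, 90000
Leo, 90000
Carol, 100000


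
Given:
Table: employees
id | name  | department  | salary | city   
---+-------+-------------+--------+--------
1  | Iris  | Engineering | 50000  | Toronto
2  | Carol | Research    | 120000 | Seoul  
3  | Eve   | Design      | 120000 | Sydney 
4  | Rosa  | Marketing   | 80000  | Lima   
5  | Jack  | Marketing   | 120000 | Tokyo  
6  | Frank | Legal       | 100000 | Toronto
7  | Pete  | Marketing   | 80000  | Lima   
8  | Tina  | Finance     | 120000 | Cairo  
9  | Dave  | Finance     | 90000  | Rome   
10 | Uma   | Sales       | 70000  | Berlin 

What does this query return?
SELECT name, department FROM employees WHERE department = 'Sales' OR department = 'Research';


Filtering: department = 'Sales' OR 'Research'
Matching: 2 rows

2 rows:
Carol, Research
Uma, Sales


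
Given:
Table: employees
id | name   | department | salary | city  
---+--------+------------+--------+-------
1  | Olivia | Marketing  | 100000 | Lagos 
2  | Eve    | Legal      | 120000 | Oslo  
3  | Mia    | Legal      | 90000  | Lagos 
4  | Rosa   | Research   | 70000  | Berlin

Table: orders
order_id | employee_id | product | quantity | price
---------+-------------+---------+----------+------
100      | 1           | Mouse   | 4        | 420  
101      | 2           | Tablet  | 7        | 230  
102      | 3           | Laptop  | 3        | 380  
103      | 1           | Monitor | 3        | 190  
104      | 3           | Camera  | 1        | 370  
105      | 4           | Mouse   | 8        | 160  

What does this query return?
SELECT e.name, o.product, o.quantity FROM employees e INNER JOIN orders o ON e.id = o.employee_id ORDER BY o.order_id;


Joining employees.id = orders.employee_id:
  employee Olivia (id=1) -> order Mouse
  employee Eve (id=2) -> order Tablet
  employee Mia (id=3) -> order Laptop
  employee Olivia (id=1) -> order Monitor
  employee Mia (id=3) -> order Camera
  employee Rosa (id=4) -> order Mouse


6 rows:
Olivia, Mouse, 4
Eve, Tablet, 7
Mia, Laptop, 3
Olivia, Monitor, 3
Mia, Camera, 1
Rosa, Mouse, 8


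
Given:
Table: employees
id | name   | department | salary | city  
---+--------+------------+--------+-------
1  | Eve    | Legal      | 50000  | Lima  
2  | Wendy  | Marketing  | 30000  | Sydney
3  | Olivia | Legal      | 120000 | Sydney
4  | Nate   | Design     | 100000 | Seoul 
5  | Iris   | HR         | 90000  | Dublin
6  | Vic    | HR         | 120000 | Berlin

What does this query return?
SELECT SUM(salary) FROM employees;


SUM(salary) = 50000 + 30000 + 120000 + 100000 + 90000 + 120000 = 510000

510000


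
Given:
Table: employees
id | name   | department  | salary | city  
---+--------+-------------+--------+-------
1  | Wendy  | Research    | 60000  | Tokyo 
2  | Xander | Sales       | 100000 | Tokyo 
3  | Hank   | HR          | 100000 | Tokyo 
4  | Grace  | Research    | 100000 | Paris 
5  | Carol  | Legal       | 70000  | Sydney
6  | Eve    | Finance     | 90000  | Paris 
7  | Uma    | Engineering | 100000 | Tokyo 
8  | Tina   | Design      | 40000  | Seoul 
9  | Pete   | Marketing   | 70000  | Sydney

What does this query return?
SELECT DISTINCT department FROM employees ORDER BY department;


All 'department' values (row order): Research, Sales, HR, Research, Legal, Finance, Engineering, Design, Marketing
Removing duplicates leaves 8 unique value(s).

8 values:
Design
Engineering
Finance
HR
Legal
Marketing
Research
Sales


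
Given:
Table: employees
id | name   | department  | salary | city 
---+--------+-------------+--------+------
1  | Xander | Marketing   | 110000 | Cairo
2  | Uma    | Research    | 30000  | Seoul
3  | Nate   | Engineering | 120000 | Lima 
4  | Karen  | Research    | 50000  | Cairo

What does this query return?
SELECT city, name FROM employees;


Projecting columns: city, name

4 rows:
Cairo, Xander
Seoul, Uma
Lima, Nate
Cairo, Karen


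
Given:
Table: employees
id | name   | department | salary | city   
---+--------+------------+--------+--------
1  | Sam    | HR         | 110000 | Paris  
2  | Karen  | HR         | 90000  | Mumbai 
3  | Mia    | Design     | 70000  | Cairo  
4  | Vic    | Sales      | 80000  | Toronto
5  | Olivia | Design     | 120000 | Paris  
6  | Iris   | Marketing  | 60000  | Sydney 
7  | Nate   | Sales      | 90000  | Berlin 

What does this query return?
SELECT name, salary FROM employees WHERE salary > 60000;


Filtering: salary > 60000
Matching: 6 rows

6 rows:
Sam, 110000
Karen, 90000
Mia, 70000
Vic, 80000
Olivia, 120000
Nate, 90000


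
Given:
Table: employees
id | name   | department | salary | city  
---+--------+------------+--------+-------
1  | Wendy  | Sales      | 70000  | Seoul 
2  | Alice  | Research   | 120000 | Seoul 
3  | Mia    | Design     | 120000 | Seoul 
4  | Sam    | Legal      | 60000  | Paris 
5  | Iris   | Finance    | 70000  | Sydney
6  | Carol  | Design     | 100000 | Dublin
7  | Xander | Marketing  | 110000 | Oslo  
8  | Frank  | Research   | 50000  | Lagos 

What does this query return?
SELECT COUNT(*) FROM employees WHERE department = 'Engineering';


Counting rows where department = 'Engineering'


0


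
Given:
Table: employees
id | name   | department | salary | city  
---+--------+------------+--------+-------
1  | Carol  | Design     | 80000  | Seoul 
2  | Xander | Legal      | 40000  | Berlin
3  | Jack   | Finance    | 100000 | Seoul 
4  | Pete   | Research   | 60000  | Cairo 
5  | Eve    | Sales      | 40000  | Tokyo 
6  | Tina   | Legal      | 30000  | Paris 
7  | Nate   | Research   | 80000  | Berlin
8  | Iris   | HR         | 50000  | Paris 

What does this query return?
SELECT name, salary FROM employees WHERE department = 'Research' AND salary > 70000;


Filtering: department = 'Research' AND salary > 70000
Matching: 1 rows

1 rows:
Nate, 80000


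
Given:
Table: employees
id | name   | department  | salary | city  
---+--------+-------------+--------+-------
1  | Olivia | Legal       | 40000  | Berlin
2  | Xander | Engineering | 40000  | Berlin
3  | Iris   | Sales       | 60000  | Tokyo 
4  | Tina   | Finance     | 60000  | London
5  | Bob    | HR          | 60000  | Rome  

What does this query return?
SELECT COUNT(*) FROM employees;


COUNT(*) counts all rows

5


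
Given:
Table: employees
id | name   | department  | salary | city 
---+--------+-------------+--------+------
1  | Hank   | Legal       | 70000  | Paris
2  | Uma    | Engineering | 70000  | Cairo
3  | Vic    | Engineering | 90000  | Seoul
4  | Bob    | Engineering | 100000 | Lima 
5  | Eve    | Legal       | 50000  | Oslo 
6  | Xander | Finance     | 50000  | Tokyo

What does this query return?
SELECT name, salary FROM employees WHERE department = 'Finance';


Filtering: department = 'Finance'
Matching rows: 1

1 rows:
Xander, 50000


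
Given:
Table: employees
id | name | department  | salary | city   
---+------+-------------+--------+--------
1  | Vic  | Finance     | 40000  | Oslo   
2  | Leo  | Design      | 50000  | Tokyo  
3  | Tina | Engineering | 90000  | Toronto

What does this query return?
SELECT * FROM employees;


SELECT * returns all 3 rows with all columns

3 rows:
1, Vic, Finance, 40000, Oslo
2, Leo, Design, 50000, Tokyo
3, Tina, Engineering, 90000, Toronto


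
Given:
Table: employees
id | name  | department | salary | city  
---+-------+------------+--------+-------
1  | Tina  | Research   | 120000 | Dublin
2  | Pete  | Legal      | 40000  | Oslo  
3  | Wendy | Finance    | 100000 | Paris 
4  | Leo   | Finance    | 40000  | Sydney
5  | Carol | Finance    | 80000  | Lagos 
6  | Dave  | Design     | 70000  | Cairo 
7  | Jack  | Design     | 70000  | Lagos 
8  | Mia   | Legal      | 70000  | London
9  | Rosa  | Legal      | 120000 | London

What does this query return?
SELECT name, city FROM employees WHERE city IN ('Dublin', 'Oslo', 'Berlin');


Filtering: city IN ('Dublin', 'Oslo', 'Berlin')
Matching: 2 rows

2 rows:
Tina, Dublin
Pete, Oslo


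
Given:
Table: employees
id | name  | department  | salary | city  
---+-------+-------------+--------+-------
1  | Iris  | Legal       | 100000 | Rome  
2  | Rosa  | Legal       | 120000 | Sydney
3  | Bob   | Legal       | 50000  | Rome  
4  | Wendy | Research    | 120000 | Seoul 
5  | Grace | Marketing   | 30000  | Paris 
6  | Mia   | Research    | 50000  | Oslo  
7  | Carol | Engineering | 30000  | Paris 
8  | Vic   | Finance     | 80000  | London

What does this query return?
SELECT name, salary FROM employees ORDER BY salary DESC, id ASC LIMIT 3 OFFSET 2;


Sort by salary DESC (id ASC tiebreak), then skip 2 and take 3
Rows 3 through 5

3 rows:
Iris, 100000
Vic, 80000
Bob, 50000


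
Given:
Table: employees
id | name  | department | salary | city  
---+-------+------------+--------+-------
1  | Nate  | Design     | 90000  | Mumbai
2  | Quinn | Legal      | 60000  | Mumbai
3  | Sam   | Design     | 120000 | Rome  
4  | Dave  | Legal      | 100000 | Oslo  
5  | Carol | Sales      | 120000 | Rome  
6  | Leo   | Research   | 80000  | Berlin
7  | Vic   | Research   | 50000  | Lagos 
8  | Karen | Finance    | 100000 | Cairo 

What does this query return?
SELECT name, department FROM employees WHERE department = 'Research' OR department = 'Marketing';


Filtering: department = 'Research' OR 'Marketing'
Matching: 2 rows

2 rows:
Leo, Research
Vic, Research


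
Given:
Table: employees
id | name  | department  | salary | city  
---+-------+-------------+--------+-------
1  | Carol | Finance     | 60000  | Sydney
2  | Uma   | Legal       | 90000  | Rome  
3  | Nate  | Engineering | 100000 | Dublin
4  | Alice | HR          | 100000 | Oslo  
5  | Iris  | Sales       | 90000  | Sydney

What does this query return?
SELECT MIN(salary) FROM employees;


Salaries: 60000, 90000, 100000, 100000, 90000
MIN = 60000

60000


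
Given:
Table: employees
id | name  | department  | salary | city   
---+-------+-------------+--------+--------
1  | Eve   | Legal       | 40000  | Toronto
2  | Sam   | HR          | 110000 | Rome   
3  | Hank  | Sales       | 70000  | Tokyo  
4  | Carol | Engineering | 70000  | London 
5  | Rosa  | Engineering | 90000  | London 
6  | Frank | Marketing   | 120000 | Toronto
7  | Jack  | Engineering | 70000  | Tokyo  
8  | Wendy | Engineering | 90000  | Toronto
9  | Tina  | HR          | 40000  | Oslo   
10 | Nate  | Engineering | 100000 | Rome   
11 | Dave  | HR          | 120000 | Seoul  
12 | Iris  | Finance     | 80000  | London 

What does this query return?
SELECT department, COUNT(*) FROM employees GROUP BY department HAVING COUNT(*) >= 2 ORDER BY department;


Groups with count >= 2:
  Engineering: 5 -> PASS
  HR: 3 -> PASS
  Finance: 1 -> filtered out
  Legal: 1 -> filtered out
  Marketing: 1 -> filtered out
  Sales: 1 -> filtered out


2 groups:
Engineering, 5
HR, 3
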